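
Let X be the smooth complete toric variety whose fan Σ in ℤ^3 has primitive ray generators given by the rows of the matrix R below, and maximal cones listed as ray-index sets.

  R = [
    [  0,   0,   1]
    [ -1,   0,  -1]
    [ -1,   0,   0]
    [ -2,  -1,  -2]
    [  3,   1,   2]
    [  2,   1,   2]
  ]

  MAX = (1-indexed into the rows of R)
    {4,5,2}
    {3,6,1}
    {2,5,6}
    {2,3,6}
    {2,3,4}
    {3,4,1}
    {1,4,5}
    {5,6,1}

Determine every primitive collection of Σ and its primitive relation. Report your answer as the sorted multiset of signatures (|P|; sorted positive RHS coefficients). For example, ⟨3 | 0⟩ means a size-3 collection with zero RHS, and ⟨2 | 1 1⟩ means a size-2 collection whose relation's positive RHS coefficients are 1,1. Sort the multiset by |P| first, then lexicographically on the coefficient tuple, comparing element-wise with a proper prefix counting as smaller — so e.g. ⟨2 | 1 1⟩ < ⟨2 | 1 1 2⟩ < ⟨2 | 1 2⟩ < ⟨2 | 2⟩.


Σ has 3 primitive collections:

  P={4,6}:  v_{4} + v_{6} = 0  so sig = ⟨2 | 0⟩
  P={1,2}:  v_{1} + v_{2} = v_{3}  so sig = ⟨2 | 1⟩
  P={3,5}:  v_{3} + v_{5} = v_{6}  so sig = ⟨2 | 1⟩

Signatures (|P|; sorted positive RHS coefficients), sorted:
    |P|=2: 3 collections, coeffs (), (1), (1)


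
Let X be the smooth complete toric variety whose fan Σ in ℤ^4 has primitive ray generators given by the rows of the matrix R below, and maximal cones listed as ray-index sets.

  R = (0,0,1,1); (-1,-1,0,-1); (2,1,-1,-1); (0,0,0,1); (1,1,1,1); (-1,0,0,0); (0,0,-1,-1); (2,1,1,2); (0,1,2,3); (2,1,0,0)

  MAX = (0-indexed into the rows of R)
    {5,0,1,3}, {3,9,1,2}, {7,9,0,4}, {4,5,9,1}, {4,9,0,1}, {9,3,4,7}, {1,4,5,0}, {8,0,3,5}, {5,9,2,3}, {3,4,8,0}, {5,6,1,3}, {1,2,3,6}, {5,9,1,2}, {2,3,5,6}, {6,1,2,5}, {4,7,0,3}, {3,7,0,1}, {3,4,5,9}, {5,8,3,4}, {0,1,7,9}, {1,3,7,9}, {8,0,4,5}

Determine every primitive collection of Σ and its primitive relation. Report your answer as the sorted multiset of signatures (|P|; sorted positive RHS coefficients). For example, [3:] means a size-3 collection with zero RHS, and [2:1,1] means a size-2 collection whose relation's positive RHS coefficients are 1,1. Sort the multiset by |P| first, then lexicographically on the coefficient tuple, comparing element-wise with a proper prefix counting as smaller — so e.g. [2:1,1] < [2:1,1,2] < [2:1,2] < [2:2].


Primitive collections (20):

  P={0,6}:  v_{0} + v_{6} = 0 ; sig = [2:]
  P={0,2}:  v_{0} + v_{2} = v_{9} ; sig = [2:1]
  P={6,9}:  v_{6} + v_{9} = v_{2} ; sig = [2:1]
  P={4,6}:  v_{4} + v_{6} = v_{5} + v_{9} ; sig = [2:1,1]
  P={5,7}:  v_{5} + v_{7} = v_{3} + v_{4} ; sig = [2:1,1]
  P={6,7}:  v_{6} + v_{7} = v_{3} + v_{9} ; sig = [2:1,1]
  P={6,8}:  v_{6} + v_{8} = v_{3} + v_{4} + v_{5} ; sig = [2:1,1,1]
  P={2,8}:  v_{2} + v_{8} = v_{3} + v_{4} + v_{5} + v_{9} ; sig = [2:1,1,1,1]
  P={1,8}:  v_{1} + v_{8} = 2·v_{0} + v_{5} ; sig = [2:1,2]
  P={2,4}:  v_{2} + v_{4} = v_{5} + 2·v_{9} ; sig = [2:1,2]
  P={2,7}:  v_{2} + v_{7} = v_{3} + 2·v_{9} ; sig = [2:1,2]
  P={8,9}:  v_{8} + v_{9} = v_{3} + 2·v_{4} ; sig = [2:1,2]
  P={7,8}:  v_{7} + v_{8} = v_{0} + 2·v_{3} + 2·v_{4} ; sig = [2:1,2,2]
  P={0,3,9}:  v_{0} + v_{3} + v_{9} = v_{7} ; sig = [3:1]
  P={0,5,9}:  v_{0} + v_{5} + v_{9} = v_{4} ; sig = [3:1]
  P={1,3,4}:  v_{1} + v_{3} + v_{4} = v_{0} ; sig = [3:1]
  P={1,4,7}:  v_{1} + v_{4} + v_{7} = 2·v_{0} + v_{9} ; sig = [3:1,2]
  P={1,3,5,9}:  v_{1} + v_{3} + v_{5} + v_{9} = 0 ; sig = [4:]
  P={0,3,4,5}:  v_{0} + v_{3} + v_{4} + v_{5} = v_{8} ; sig = [4:1]
  P={1,2,3,5}:  v_{1} + v_{2} + v_{3} + v_{5} = v_{6} ; sig = [4:1]

Signatures (|P|; sorted positive RHS coefficients), sorted:
{ [2:],  [2:1] ×2,  [2:1,1] ×3,  [2:1,1,1],  [2:1,1,1,1],  [2:1,2] ×4,  [2:1,2,2],  [3:1] ×3,  [3:1,2],  [4:],  [4:1] ×2 }


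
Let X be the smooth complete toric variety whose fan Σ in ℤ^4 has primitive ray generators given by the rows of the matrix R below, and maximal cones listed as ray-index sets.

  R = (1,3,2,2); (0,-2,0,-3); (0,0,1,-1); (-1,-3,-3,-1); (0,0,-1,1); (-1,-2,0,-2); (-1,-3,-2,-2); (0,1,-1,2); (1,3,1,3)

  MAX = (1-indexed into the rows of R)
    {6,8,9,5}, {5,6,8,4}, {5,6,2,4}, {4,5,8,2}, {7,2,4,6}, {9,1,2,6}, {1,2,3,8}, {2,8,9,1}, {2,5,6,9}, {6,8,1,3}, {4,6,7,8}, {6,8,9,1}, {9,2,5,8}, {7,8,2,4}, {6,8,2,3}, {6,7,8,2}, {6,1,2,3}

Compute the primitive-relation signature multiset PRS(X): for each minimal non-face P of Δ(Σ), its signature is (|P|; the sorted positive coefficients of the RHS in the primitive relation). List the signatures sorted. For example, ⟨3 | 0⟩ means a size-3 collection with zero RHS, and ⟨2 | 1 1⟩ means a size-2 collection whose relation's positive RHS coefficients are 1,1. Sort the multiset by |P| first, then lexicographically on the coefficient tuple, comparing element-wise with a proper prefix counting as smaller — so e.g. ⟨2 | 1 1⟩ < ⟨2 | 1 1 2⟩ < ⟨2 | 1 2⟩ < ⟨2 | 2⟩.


Minimal non-faces — 14 found among 9 rays, 17 max cones:

  P={1,7}:  v_{1} + v_{7} = 0  so sig = ⟨2 | 0⟩
  P={3,5}:  v_{3} + v_{5} = 0  so sig = ⟨2 | 0⟩
  P={1,4}:  v_{1} + v_{4} = v_{5}  so sig = ⟨2 | 1⟩
  P={1,5}:  v_{1} + v_{5} = v_{9}  so sig = ⟨2 | 1⟩
  P={3,4}:  v_{3} + v_{4} = v_{7}  so sig = ⟨2 | 1⟩
  P={3,9}:  v_{3} + v_{9} = v_{1}  so sig = ⟨2 | 1⟩
  P={5,7}:  v_{5} + v_{7} = v_{4}  so sig = ⟨2 | 1⟩
  P={7,9}:  v_{7} + v_{9} = v_{5}  so sig = ⟨2 | 1⟩
  P={3,7}:  v_{3} + v_{7} = v_{2} + v_{6} + v_{8}  so sig = ⟨2 | 1 1 1⟩
  P={4,9}:  v_{4} + v_{9} = 2·v_{5}  so sig = ⟨2 | 2⟩
  P={2,6,8,9}:  v_{2} + v_{6} + v_{8} + v_{9} = 0  so sig = ⟨4 | 0⟩
  P={1,2,6,8}:  v_{1} + v_{2} + v_{6} + v_{8} = v_{3}  so sig = ⟨4 | 1⟩
  P={2,5,6,8}:  v_{2} + v_{5} + v_{6} + v_{8} = v_{7}  so sig = ⟨4 | 1⟩
  P={2,4,6,8}:  v_{2} + v_{4} + v_{6} + v_{8} = 2·v_{7}  so sig = ⟨4 | 2⟩

Sorted signature multiset PRS(X):
[⟨2 | 0⟩, ⟨2 | 0⟩, ⟨2 | 1⟩, ⟨2 | 1⟩, ⟨2 | 1⟩, ⟨2 | 1⟩, ⟨2 | 1⟩, ⟨2 | 1⟩, ⟨2 | 1 1 1⟩, ⟨2 | 2⟩, ⟨4 | 0⟩, ⟨4 | 1⟩, ⟨4 | 1⟩, ⟨4 | 2⟩]


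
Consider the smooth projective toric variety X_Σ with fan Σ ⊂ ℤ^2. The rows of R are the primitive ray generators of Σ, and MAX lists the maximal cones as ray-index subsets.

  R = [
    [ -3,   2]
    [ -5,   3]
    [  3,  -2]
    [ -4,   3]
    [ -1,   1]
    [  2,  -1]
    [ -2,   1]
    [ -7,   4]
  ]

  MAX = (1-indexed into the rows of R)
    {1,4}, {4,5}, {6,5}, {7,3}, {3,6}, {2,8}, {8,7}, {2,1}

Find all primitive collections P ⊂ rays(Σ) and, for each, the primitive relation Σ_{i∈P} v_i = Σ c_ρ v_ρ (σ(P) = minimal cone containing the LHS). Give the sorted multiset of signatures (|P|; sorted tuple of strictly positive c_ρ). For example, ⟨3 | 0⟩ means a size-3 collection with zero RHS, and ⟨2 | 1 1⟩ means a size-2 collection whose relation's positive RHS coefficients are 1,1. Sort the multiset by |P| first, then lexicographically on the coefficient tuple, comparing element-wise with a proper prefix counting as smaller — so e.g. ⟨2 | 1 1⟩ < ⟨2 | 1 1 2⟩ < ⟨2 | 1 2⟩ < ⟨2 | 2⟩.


Minimal non-faces — 20 found among 8 rays, 8 max cones:

  P={1,3}:  v_{1} + v_{3} = 0  →  sig = ⟨2 | 0⟩
  P={6,7}:  v_{6} + v_{7} = 0  →  sig = ⟨2 | 0⟩
  P={1,5}:  v_{1} + v_{5} = v_{4}  →  sig = ⟨2 | 1⟩
  P={1,6}:  v_{1} + v_{6} = v_{5}  →  sig = ⟨2 | 1⟩
  P={1,7}:  v_{1} + v_{7} = v_{2}  →  sig = ⟨2 | 1⟩
  P={2,3}:  v_{2} + v_{3} = v_{7}  →  sig = ⟨2 | 1⟩
  P={2,6}:  v_{2} + v_{6} = v_{1}  →  sig = ⟨2 | 1⟩
  P={2,7}:  v_{2} + v_{7} = v_{8}  →  sig = ⟨2 | 1⟩
  P={3,4}:  v_{3} + v_{4} = v_{5}  →  sig = ⟨2 | 1⟩
  P={3,5}:  v_{3} + v_{5} = v_{6}  →  sig = ⟨2 | 1⟩
  P={5,7}:  v_{5} + v_{7} = v_{1}  →  sig = ⟨2 | 1⟩
  P={6,8}:  v_{6} + v_{8} = v_{2}  →  sig = ⟨2 | 1⟩
  P={5,8}:  v_{5} + v_{8} = v_{1} + v_{2}  →  sig = ⟨2 | 1 1⟩
  P={4,8}:  v_{4} + v_{8} = 2·v_{1} + v_{2}  →  sig = ⟨2 | 1 2⟩
  P={1,8}:  v_{1} + v_{8} = 2·v_{2}  →  sig = ⟨2 | 2⟩
  P={2,5}:  v_{2} + v_{5} = 2·v_{1}  →  sig = ⟨2 | 2⟩
  P={3,8}:  v_{3} + v_{8} = 2·v_{7}  →  sig = ⟨2 | 2⟩
  P={4,6}:  v_{4} + v_{6} = 2·v_{5}  →  sig = ⟨2 | 2⟩
  P={4,7}:  v_{4} + v_{7} = 2·v_{1}  →  sig = ⟨2 | 2⟩
  P={2,4}:  v_{2} + v_{4} = 3·v_{1}  →  sig = ⟨2 | 3⟩

Hence PRS(X_Σ) =
    ⟨2 | 0⟩
    ⟨2 | 0⟩
    ⟨2 | 1⟩
    ⟨2 | 1⟩
    ⟨2 | 1⟩
    ⟨2 | 1⟩
    ⟨2 | 1⟩
    ⟨2 | 1⟩
    ⟨2 | 1⟩
    ⟨2 | 1⟩
    ⟨2 | 1⟩
    ⟨2 | 1⟩
    ⟨2 | 1 1⟩
    ⟨2 | 1 2⟩
    ⟨2 | 2⟩
    ⟨2 | 2⟩
    ⟨2 | 2⟩
    ⟨2 | 2⟩
    ⟨2 | 2⟩
    ⟨2 | 3⟩


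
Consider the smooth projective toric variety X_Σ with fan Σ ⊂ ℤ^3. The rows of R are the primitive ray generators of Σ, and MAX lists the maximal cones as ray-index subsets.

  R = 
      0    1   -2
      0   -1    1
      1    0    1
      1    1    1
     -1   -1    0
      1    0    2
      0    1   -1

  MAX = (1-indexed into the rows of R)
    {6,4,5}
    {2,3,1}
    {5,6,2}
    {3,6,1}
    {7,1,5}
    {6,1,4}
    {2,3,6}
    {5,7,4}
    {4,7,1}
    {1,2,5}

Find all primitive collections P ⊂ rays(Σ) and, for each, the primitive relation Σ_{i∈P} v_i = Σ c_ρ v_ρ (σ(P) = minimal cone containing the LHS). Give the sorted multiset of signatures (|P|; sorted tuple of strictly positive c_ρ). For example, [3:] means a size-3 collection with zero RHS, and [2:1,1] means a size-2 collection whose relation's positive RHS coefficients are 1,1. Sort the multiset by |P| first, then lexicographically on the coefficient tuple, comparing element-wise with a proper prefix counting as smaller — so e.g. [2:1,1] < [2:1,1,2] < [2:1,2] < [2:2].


|primitive collections| = 9. Relations:

  P={2,7}:  v_{2} + v_{7} = 0 ; sig = [2:]
  P={2,4}:  v_{2} + v_{4} = v_{6} ; sig = [2:1]
  P={3,5}:  v_{3} + v_{5} = v_{2} ; sig = [2:1]
  P={6,7}:  v_{6} + v_{7} = v_{4} ; sig = [2:1]
  P={3,7}:  v_{3} + v_{7} = v_{1} + v_{6} ; sig = [2:1,1]
  P={3,4}:  v_{3} + v_{4} = v_{1} + 2·v_{6} ; sig = [2:1,2]
  P={1,5,6}:  v_{1} + v_{5} + v_{6} = 0 ; sig = [3:]
  P={1,2,6}:  v_{1} + v_{2} + v_{6} = v_{3} ; sig = [3:1]
  P={1,4,5}:  v_{1} + v_{4} + v_{5} = v_{7} ; sig = [3:1]

Signatures (|P|; sorted positive RHS coefficients), sorted:
    [2:]
    [2:1]
    [2:1]
    [2:1]
    [2:1,1]
    [2:1,2]
    [3:]
    [3:1]
    [3:1]


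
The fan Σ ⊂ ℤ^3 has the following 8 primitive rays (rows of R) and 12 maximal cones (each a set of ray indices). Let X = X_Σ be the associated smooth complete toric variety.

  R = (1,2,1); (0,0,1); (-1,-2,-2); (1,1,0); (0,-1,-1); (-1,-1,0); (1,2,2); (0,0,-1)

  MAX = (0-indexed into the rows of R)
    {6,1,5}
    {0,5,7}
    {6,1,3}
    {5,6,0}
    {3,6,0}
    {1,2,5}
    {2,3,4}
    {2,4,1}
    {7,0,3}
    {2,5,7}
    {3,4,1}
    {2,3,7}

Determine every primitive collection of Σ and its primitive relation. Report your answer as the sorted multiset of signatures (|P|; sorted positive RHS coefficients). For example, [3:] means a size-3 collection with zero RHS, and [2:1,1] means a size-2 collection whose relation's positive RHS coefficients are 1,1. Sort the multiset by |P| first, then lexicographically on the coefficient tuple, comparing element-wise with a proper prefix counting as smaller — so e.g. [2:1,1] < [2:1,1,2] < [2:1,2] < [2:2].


11 collections generate NE(X_Σ); each relation:

  • {1,7}:  v_{1} + v_{7} = 0  so sig = [2:]
  • {2,6}:  v_{2} + v_{6} = 0  so sig = [2:]
  • {3,5}:  v_{3} + v_{5} = 0  so sig = [2:]
  • {0,1}:  v_{0} + v_{1} = v_{6}  so sig = [2:1]
  • {0,2}:  v_{0} + v_{2} = v_{7}  so sig = [2:1]
  • {0,4}:  v_{0} + v_{4} = v_{3}  so sig = [2:1]
  • {6,7}:  v_{6} + v_{7} = v_{0}  so sig = [2:1]
  • {4,5}:  v_{4} + v_{5} = v_{1} + v_{2}  so sig = [2:1,1]
  • {4,6}:  v_{4} + v_{6} = v_{1} + v_{3}  so sig = [2:1,1]
  • {4,7}:  v_{4} + v_{7} = v_{2} + v_{3}  so sig = [2:1,1]
  • {1,2,3}:  v_{1} + v_{2} + v_{3} = v_{4}  so sig = [3:1]

Sorted signature multiset PRS(X):
    [2:]
    [2:]
    [2:]
    [2:1]
    [2:1]
    [2:1]
    [2:1]
    [2:1,1]
    [2:1,1]
    [2:1,1]
    [3:1]


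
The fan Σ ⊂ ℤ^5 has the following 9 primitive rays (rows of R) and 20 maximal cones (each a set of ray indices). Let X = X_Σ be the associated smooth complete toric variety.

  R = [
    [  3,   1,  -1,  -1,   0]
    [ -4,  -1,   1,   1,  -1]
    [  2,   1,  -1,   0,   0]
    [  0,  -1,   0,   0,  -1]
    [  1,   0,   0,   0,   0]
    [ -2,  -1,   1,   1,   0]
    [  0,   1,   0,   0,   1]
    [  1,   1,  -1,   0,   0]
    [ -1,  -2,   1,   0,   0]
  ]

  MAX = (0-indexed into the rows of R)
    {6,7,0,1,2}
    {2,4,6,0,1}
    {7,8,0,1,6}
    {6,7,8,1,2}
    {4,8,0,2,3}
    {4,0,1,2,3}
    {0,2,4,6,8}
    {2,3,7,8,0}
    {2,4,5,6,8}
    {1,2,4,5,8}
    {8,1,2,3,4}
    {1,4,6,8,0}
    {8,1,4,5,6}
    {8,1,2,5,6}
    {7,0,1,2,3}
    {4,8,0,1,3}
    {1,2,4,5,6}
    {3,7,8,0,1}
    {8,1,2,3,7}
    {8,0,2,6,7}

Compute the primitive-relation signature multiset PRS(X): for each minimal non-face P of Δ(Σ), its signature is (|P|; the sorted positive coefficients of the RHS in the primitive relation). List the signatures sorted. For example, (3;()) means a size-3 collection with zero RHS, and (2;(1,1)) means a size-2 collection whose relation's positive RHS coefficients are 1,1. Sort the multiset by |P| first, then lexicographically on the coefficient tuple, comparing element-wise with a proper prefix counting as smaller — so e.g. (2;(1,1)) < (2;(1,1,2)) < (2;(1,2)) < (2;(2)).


|primitive collections| = 7. Relations:

  P={3,6}:  v_{3} + v_{6} = 0  ⟹  sig = (2;())
  P={0,5}:  v_{0} + v_{5} = v_{4}  ⟹  sig = (2;(1))
  P={4,7}:  v_{4} + v_{7} = v_{2}  ⟹  sig = (2;(1))
  P={3,5}:  v_{3} + v_{5} = v_{1} + v_{2} + v_{4} + v_{8}  ⟹  sig = (2;(1,1,1,1))
  P={5,7}:  v_{5} + v_{7} = v_{1} + 2·v_{2} + v_{6} + v_{8}  ⟹  sig = (2;(1,1,1,2))
  P={0,1,2,8}:  v_{0} + v_{1} + v_{2} + v_{8} = v_{3}  ⟹  sig = (4;(1))
  P={1,2,4,6,8}:  v_{1} + v_{2} + v_{4} + v_{6} + v_{8} = v_{5}  ⟹  sig = (5;(1))

so the primitive-relation signature multiset is
{ (2;()),  (2;(1)) ×2,  (2;(1,1,1,1)),  (2;(1,1,1,2)),  (4;(1)),  (5;(1)) }


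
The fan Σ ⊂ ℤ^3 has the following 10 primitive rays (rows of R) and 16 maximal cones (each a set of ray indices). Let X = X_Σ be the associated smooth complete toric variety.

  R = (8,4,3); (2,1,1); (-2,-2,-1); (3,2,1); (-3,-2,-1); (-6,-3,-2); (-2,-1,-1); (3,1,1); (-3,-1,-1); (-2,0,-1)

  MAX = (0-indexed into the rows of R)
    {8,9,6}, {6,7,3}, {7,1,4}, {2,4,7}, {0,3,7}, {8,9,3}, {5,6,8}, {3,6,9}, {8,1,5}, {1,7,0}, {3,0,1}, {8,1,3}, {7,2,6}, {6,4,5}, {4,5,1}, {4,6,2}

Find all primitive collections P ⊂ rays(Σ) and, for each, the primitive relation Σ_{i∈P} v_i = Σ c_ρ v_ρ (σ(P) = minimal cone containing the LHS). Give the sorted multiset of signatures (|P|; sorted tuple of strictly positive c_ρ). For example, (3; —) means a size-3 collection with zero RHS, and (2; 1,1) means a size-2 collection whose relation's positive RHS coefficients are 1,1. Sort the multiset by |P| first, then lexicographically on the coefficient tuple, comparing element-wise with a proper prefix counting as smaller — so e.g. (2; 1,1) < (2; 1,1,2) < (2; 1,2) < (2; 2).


Primitive collections (24):

  {1,6}:  v_{1} + v_{6} = 0  ⟹  sig = (2; —)
  {3,4}:  v_{3} + v_{4} = 0  ⟹  sig = (2; —)
  {7,8}:  v_{7} + v_{8} = 0  ⟹  sig = (2; —)
  {0,5}:  v_{0} + v_{5} = v_{1}  ⟹  sig = (2; 1)
  {3,5}:  v_{3} + v_{5} = v_{8}  ⟹  sig = (2; 1)
  {4,8}:  v_{4} + v_{8} = v_{5}  ⟹  sig = (2; 1)
  {5,7}:  v_{5} + v_{7} = v_{4}  ⟹  sig = (2; 1)
  {0,4}:  v_{0} + v_{4} = v_{1} + v_{7}  ⟹  sig = (2; 1,1)
  {0,6}:  v_{0} + v_{6} = v_{3} + v_{7}  ⟹  sig = (2; 1,1)
  {0,8}:  v_{0} + v_{8} = v_{1} + v_{3}  ⟹  sig = (2; 1,1)
  {1,2}:  v_{1} + v_{2} = v_{4} + v_{7}  ⟹  sig = (2; 1,1)
  {1,9}:  v_{1} + v_{9} = v_{3} + v_{8}  ⟹  sig = (2; 1,1)
  {2,3}:  v_{2} + v_{3} = v_{6} + v_{7}  ⟹  sig = (2; 1,1)
  {2,8}:  v_{2} + v_{8} = v_{4} + v_{6}  ⟹  sig = (2; 1,1)
  {4,9}:  v_{4} + v_{9} = v_{6} + v_{8}  ⟹  sig = (2; 1,1)
  {7,9}:  v_{7} + v_{9} = v_{3} + v_{6}  ⟹  sig = (2; 1,1)
  {2,5}:  v_{2} + v_{5} = 2·v_{4} + v_{6}  ⟹  sig = (2; 1,2)
  {5,9}:  v_{5} + v_{9} = v_{6} + 2·v_{8}  ⟹  sig = (2; 1,2)
  {0,2}:  v_{0} + v_{2} = 2·v_{7}  ⟹  sig = (2; 2)
  {0,9}:  v_{0} + v_{9} = 2·v_{3}  ⟹  sig = (2; 2)
  {2,9}:  v_{2} + v_{9} = 2·v_{6}  ⟹  sig = (2; 2)
  {1,3,7}:  v_{1} + v_{3} + v_{7} = v_{0}  ⟹  sig = (3; 1)
  {3,6,8}:  v_{3} + v_{6} + v_{8} = v_{9}  ⟹  sig = (3; 1)
  {4,6,7}:  v_{4} + v_{6} + v_{7} = v_{2}  ⟹  sig = (3; 1)

Hence PRS(X_Σ) =
    (2; —)
    (2; —)
    (2; —)
    (2; 1)
    (2; 1)
    (2; 1)
    (2; 1)
    (2; 1,1)
    (2; 1,1)
    (2; 1,1)
    (2; 1,1)
    (2; 1,1)
    (2; 1,1)
    (2; 1,1)
    (2; 1,1)
    (2; 1,1)
    (2; 1,2)
    (2; 1,2)
    (2; 2)
    (2; 2)
    (2; 2)
    (3; 1)
    (3; 1)
    (3; 1)


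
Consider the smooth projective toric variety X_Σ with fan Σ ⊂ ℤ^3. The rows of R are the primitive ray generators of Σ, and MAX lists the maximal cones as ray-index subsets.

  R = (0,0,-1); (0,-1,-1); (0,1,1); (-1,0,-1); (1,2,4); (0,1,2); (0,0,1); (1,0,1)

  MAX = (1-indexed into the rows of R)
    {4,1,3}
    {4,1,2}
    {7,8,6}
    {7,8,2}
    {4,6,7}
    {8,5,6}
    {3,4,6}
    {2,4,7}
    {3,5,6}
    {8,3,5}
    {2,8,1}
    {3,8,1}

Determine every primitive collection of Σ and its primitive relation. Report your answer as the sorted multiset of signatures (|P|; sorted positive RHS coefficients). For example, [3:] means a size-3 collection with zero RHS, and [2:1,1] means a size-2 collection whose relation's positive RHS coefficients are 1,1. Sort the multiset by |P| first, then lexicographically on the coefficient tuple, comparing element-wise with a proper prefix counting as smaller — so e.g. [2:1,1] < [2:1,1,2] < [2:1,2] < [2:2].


Δ(Σ) — 8 vertices, 11 min non-faces:

  {1,7}:  v_{1} + v_{7} = 0  →  sig = [2:]
  {2,3}:  v_{2} + v_{3} = 0  →  sig = [2:]
  {4,8}:  v_{4} + v_{8} = 0  →  sig = [2:]
  {1,6}:  v_{1} + v_{6} = v_{3}  →  sig = [2:1]
  {2,6}:  v_{2} + v_{6} = v_{7}  →  sig = [2:1]
  {3,7}:  v_{3} + v_{7} = v_{6}  →  sig = [2:1]
  {2,5}:  v_{2} + v_{5} = v_{6} + v_{8}  →  sig = [2:1,1]
  {4,5}:  v_{4} + v_{5} = v_{3} + v_{6}  →  sig = [2:1,1]
  {1,5}:  v_{1} + v_{5} = 2·v_{3} + v_{8}  →  sig = [2:1,2]
  {5,7}:  v_{5} + v_{7} = 2·v_{6} + v_{8}  →  sig = [2:1,2]
  {3,6,8}:  v_{3} + v_{6} + v_{8} = v_{5}  →  sig = [3:1]

so the primitive-relation signature multiset is
    |P|=2: 10 collections, coeffs (), (), (), (1), (1), (1), (1,1), (1,1), (1,2), (1,2)
    |P|=3: 1 collection, coeffs (1)


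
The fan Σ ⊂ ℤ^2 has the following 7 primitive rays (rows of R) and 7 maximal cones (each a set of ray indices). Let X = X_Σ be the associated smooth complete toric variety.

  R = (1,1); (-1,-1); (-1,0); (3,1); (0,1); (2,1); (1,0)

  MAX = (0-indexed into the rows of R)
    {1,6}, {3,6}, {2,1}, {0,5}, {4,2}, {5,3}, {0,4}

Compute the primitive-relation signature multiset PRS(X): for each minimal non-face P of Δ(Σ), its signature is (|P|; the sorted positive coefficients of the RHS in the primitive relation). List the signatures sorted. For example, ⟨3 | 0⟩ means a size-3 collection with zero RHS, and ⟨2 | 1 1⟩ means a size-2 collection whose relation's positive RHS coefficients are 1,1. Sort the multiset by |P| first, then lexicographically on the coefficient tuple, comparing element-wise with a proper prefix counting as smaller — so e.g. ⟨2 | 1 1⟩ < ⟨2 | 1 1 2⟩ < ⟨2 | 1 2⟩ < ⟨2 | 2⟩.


Minimal non-faces — 14 found among 7 rays, 7 max cones:

  {0,1}:  v_{0} + v_{1} = 0  so sig = ⟨2 | 0⟩
  {2,6}:  v_{2} + v_{6} = 0  so sig = ⟨2 | 0⟩
  {0,2}:  v_{0} + v_{2} = v_{4}  so sig = ⟨2 | 1⟩
  {0,6}:  v_{0} + v_{6} = v_{5}  so sig = ⟨2 | 1⟩
  {1,4}:  v_{1} + v_{4} = v_{2}  so sig = ⟨2 | 1⟩
  {1,5}:  v_{1} + v_{5} = v_{6}  so sig = ⟨2 | 1⟩
  {2,3}:  v_{2} + v_{3} = v_{5}  so sig = ⟨2 | 1⟩
  {2,5}:  v_{2} + v_{5} = v_{0}  so sig = ⟨2 | 1⟩
  {4,6}:  v_{4} + v_{6} = v_{0}  so sig = ⟨2 | 1⟩
  {5,6}:  v_{5} + v_{6} = v_{3}  so sig = ⟨2 | 1⟩
  {3,4}:  v_{3} + v_{4} = v_{0} + v_{5}  so sig = ⟨2 | 1 1⟩
  {0,3}:  v_{0} + v_{3} = 2·v_{5}  so sig = ⟨2 | 2⟩
  {1,3}:  v_{1} + v_{3} = 2·v_{6}  so sig = ⟨2 | 2⟩
  {4,5}:  v_{4} + v_{5} = 2·v_{0}  so sig = ⟨2 | 2⟩

Hence PRS(X_Σ) =
    ⟨2 | 0⟩
    ⟨2 | 0⟩
    ⟨2 | 1⟩
    ⟨2 | 1⟩
    ⟨2 | 1⟩
    ⟨2 | 1⟩
    ⟨2 | 1⟩
    ⟨2 | 1⟩
    ⟨2 | 1⟩
    ⟨2 | 1⟩
    ⟨2 | 1 1⟩
    ⟨2 | 2⟩
    ⟨2 | 2⟩
    ⟨2 | 2⟩


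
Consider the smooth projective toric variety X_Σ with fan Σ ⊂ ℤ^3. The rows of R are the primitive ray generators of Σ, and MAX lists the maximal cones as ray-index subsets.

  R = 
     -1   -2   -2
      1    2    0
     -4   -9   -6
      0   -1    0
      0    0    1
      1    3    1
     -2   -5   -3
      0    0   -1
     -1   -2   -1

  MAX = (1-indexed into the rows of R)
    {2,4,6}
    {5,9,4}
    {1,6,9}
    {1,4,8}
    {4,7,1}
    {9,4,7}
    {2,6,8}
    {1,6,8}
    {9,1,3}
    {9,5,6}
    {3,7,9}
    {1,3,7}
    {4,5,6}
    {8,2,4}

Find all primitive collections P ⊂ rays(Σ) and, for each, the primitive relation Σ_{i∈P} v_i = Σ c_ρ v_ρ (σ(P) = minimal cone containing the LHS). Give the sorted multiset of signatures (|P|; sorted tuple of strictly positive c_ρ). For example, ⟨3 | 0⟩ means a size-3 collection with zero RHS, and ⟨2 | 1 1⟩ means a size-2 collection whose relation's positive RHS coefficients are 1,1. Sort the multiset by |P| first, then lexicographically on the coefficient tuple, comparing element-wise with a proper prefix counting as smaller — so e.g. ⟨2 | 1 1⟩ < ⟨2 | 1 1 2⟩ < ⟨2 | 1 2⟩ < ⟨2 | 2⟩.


|primitive collections| = 20. Relations:

  P={5,8}:  v_{5} + v_{8} = 0  →  sig = ⟨2 | 0⟩
  P={1,5}:  v_{1} + v_{5} = v_{9}  →  sig = ⟨2 | 1⟩
  P={2,9}:  v_{2} + v_{9} = v_{8}  →  sig = ⟨2 | 1⟩
  P={6,7}:  v_{6} + v_{7} = v_{1}  →  sig = ⟨2 | 1⟩
  P={8,9}:  v_{8} + v_{9} = v_{1}  →  sig = ⟨2 | 1⟩
  P={2,5}:  v_{2} + v_{5} = v_{4} + v_{6}  →  sig = ⟨2 | 1 1⟩
  P={2,7}:  v_{2} + v_{7} = v_{1} + v_{4} + v_{8}  →  sig = ⟨2 | 1 1 1⟩
  P={3,5}:  v_{3} + v_{5} = v_{7} + 2·v_{9}  →  sig = ⟨2 | 1 2⟩
  P={3,6}:  v_{3} + v_{6} = 2·v_{1} + v_{9}  →  sig = ⟨2 | 1 2⟩
  P={3,8}:  v_{3} + v_{8} = 2·v_{1} + v_{7}  →  sig = ⟨2 | 1 2⟩
  P={5,7}:  v_{5} + v_{7} = v_{4} + 2·v_{9}  →  sig = ⟨2 | 1 2⟩
  P={7,8}:  v_{7} + v_{8} = 2·v_{1} + v_{4}  →  sig = ⟨2 | 1 2⟩
  P={2,3}:  v_{2} + v_{3} = 3·v_{1} + v_{4}  →  sig = ⟨2 | 1 3⟩
  P={1,2}:  v_{1} + v_{2} = 2·v_{8}  →  sig = ⟨2 | 2⟩
  P={3,4}:  v_{3} + v_{4} = 2·v_{7}  →  sig = ⟨2 | 2⟩
  P={4,6,9}:  v_{4} + v_{6} + v_{9} = 0  →  sig = ⟨3 | 0⟩
  P={1,4,6}:  v_{1} + v_{4} + v_{6} = v_{8}  →  sig = ⟨3 | 1⟩
  P={1,4,9}:  v_{1} + v_{4} + v_{9} = v_{7}  →  sig = ⟨3 | 1⟩
  P={1,7,9}:  v_{1} + v_{7} + v_{9} = v_{3}  →  sig = ⟨3 | 1⟩
  P={4,6,8}:  v_{4} + v_{6} + v_{8} = v_{2}  →  sig = ⟨3 | 1⟩

Hence PRS(X_Σ) =
    ⟨2 | 0⟩
    ⟨2 | 1⟩
    ⟨2 | 1⟩
    ⟨2 | 1⟩
    ⟨2 | 1⟩
    ⟨2 | 1 1⟩
    ⟨2 | 1 1 1⟩
    ⟨2 | 1 2⟩
    ⟨2 | 1 2⟩
    ⟨2 | 1 2⟩
    ⟨2 | 1 2⟩
    ⟨2 | 1 2⟩
    ⟨2 | 1 3⟩
    ⟨2 | 2⟩
    ⟨2 | 2⟩
    ⟨3 | 0⟩
    ⟨3 | 1⟩
    ⟨3 | 1⟩
    ⟨3 | 1⟩
    ⟨3 | 1⟩


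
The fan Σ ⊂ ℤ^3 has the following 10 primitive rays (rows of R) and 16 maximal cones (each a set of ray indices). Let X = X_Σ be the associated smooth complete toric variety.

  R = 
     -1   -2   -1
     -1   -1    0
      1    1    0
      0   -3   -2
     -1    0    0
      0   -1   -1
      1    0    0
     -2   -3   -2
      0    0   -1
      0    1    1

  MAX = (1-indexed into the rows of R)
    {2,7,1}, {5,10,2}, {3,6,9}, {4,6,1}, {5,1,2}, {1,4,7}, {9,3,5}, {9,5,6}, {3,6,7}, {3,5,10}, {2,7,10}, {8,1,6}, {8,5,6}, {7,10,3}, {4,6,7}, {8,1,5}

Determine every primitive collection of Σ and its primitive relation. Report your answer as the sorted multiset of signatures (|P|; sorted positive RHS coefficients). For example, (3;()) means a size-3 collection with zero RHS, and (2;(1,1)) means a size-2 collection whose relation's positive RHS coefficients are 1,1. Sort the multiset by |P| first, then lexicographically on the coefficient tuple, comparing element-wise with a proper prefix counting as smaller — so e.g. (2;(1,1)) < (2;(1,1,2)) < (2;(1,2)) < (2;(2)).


24 collections generate NE(X_Σ); each relation:

  P = {2,3}:  v_{2} + v_{3} = 0 ; sig = (2;())
  P = {5,7}:  v_{5} + v_{7} = 0 ; sig = (2;())
  P = {6,10}:  v_{6} + v_{10} = 0 ; sig = (2;())
  P = {1,3}:  v_{1} + v_{3} = v_{6} ; sig = (2;(1))
  P = {1,10}:  v_{1} + v_{10} = v_{2} ; sig = (2;(1))
  P = {2,6}:  v_{2} + v_{6} = v_{1} ; sig = (2;(1))
  P = {2,9}:  v_{2} + v_{9} = v_{5} + v_{6} ; sig = (2;(1,1))
  P = {4,5}:  v_{4} + v_{5} = v_{1} + v_{6} ; sig = (2;(1,1))
  P = {4,10}:  v_{4} + v_{10} = v_{1} + v_{7} ; sig = (2;(1,1))
  P = {7,8}:  v_{7} + v_{8} = v_{1} + v_{6} ; sig = (2;(1,1))
  P = {7,9}:  v_{7} + v_{9} = v_{3} + v_{6} ; sig = (2;(1,1))
  P = {8,10}:  v_{8} + v_{10} = v_{1} + v_{5} ; sig = (2;(1,1))
  P = {9,10}:  v_{9} + v_{10} = v_{3} + v_{5} ; sig = (2;(1,1))
  P = {1,9}:  v_{1} + v_{9} = v_{5} + 2·v_{6} ; sig = (2;(1,2))
  P = {2,4}:  v_{2} + v_{4} = 2·v_{1} + v_{7} ; sig = (2;(1,2))
  P = {2,8}:  v_{2} + v_{8} = 2·v_{1} + v_{5} ; sig = (2;(1,2))
  P = {3,4}:  v_{3} + v_{4} = 2·v_{6} + v_{7} ; sig = (2;(1,2))
  P = {3,8}:  v_{3} + v_{8} = v_{5} + 2·v_{6} ; sig = (2;(1,2))
  P = {4,8}:  v_{4} + v_{8} = 2·v_{1} + 2·v_{6} ; sig = (2;(2,2))
  P = {8,9}:  v_{8} + v_{9} = 2·v_{5} + 3·v_{6} ; sig = (2;(2,3))
  P = {4,9}:  v_{4} + v_{9} = 3·v_{6} ; sig = (2;(3))
  P = {1,5,6}:  v_{1} + v_{5} + v_{6} = v_{8} ; sig = (3;(1))
  P = {1,6,7}:  v_{1} + v_{6} + v_{7} = v_{4} ; sig = (3;(1))
  P = {3,5,6}:  v_{3} + v_{5} + v_{6} = v_{9} ; sig = (3;(1))

Hence PRS(X_Σ) =
[(2;()), (2;()), (2;()), (2;(1)), (2;(1)), (2;(1)), (2;(1,1)), (2;(1,1)), (2;(1,1)), (2;(1,1)), (2;(1,1)), (2;(1,1)), (2;(1,1)), (2;(1,2)), (2;(1,2)), (2;(1,2)), (2;(1,2)), (2;(1,2)), (2;(2,2)), (2;(2,3)), (2;(3)), (3;(1)), (3;(1)), (3;(1))]


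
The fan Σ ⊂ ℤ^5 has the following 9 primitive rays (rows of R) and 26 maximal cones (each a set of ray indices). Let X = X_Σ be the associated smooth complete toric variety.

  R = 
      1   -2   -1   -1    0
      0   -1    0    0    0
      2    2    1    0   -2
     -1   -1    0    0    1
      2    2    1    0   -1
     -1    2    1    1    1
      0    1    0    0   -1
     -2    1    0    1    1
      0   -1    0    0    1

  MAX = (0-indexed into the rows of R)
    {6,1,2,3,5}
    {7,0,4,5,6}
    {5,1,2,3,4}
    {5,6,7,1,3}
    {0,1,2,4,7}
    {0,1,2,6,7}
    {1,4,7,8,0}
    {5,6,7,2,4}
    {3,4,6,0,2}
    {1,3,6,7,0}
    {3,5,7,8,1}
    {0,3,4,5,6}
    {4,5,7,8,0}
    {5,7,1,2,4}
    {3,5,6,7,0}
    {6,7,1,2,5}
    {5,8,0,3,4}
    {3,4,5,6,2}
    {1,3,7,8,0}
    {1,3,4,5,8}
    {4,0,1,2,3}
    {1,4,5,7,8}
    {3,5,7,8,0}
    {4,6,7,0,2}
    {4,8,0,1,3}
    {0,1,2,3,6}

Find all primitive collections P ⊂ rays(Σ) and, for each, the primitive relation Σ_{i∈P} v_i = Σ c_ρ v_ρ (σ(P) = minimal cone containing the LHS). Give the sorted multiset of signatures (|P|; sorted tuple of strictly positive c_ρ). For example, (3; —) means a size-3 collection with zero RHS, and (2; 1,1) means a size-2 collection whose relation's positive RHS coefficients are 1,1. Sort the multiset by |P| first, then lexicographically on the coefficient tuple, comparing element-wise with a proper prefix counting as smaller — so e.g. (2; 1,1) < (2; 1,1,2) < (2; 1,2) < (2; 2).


Minimal non-faces — 7 found among 9 rays, 26 max cones:

  P = {6,8}:  v_{6} + v_{8} = 0  ⇒ sig = (2; —)
  P = {2,8}:  v_{2} + v_{8} = v_{1} + v_{4}  ⇒ sig = (2; 1,1)
  P = {0,1,5}:  v_{0} + v_{1} + v_{5} = v_{8}  ⇒ sig = (3; 1)
  P = {0,2,5}:  v_{0} + v_{2} + v_{5} = v_{4}  ⇒ sig = (3; 1)
  P = {1,4,6}:  v_{1} + v_{4} + v_{6} = v_{2}  ⇒ sig = (3; 1)
  P = {3,4,7}:  v_{3} + v_{4} + v_{7} = v_{5}  ⇒ sig = (3; 1)
  P = {2,3,7}:  v_{2} + v_{3} + v_{7} = v_{1} + v_{5} + v_{6}  ⇒ sig = (3; 1,1,1)

Signatures (|P|; sorted positive RHS coefficients), sorted:
[(2; —), (2; 1,1), (3; 1), (3; 1), (3; 1), (3; 1), (3; 1,1,1)]


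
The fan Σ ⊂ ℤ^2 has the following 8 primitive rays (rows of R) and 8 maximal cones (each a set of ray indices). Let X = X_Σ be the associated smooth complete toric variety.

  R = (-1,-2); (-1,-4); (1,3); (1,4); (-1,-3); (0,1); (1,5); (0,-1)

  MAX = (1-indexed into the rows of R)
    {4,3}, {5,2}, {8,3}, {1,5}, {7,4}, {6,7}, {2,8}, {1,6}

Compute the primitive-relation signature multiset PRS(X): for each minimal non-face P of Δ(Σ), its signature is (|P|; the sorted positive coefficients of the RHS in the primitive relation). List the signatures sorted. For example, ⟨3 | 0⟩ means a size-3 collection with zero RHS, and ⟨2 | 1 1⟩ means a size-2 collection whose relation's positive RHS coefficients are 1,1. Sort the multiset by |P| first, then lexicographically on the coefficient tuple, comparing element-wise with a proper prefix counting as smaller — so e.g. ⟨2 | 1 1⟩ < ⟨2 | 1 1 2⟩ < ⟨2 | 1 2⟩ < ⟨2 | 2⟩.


20 collections generate NE(X_Σ); each relation:

  {2,4}:  v_{2} + v_{4} = 0  →  sig = ⟨2 | 0⟩
  {3,5}:  v_{3} + v_{5} = 0  →  sig = ⟨2 | 0⟩
  {6,8}:  v_{6} + v_{8} = 0  →  sig = ⟨2 | 0⟩
  {1,3}:  v_{1} + v_{3} = v_{6}  →  sig = ⟨2 | 1⟩
  {1,8}:  v_{1} + v_{8} = v_{5}  →  sig = ⟨2 | 1⟩
  {2,3}:  v_{2} + v_{3} = v_{8}  →  sig = ⟨2 | 1⟩
  {2,6}:  v_{2} + v_{6} = v_{5}  →  sig = ⟨2 | 1⟩
  {2,7}:  v_{2} + v_{7} = v_{6}  →  sig = ⟨2 | 1⟩
  {3,6}:  v_{3} + v_{6} = v_{4}  →  sig = ⟨2 | 1⟩
  {4,5}:  v_{4} + v_{5} = v_{6}  →  sig = ⟨2 | 1⟩
  {4,6}:  v_{4} + v_{6} = v_{7}  →  sig = ⟨2 | 1⟩
  {4,8}:  v_{4} + v_{8} = v_{3}  →  sig = ⟨2 | 1⟩
  {5,6}:  v_{5} + v_{6} = v_{1}  →  sig = ⟨2 | 1⟩
  {5,8}:  v_{5} + v_{8} = v_{2}  →  sig = ⟨2 | 1⟩
  {7,8}:  v_{7} + v_{8} = v_{4}  →  sig = ⟨2 | 1⟩
  {1,2}:  v_{1} + v_{2} = 2·v_{5}  →  sig = ⟨2 | 2⟩
  {1,4}:  v_{1} + v_{4} = 2·v_{6}  →  sig = ⟨2 | 2⟩
  {3,7}:  v_{3} + v_{7} = 2·v_{4}  →  sig = ⟨2 | 2⟩
  {5,7}:  v_{5} + v_{7} = 2·v_{6}  →  sig = ⟨2 | 2⟩
  {1,7}:  v_{1} + v_{7} = 3·v_{6}  →  sig = ⟨2 | 3⟩

Hence PRS(X_Σ) =
[⟨2 | 0⟩, ⟨2 | 0⟩, ⟨2 | 0⟩, ⟨2 | 1⟩, ⟨2 | 1⟩, ⟨2 | 1⟩, ⟨2 | 1⟩, ⟨2 | 1⟩, ⟨2 | 1⟩, ⟨2 | 1⟩, ⟨2 | 1⟩, ⟨2 | 1⟩, ⟨2 | 1⟩, ⟨2 | 1⟩, ⟨2 | 1⟩, ⟨2 | 2⟩, ⟨2 | 2⟩, ⟨2 | 2⟩, ⟨2 | 2⟩, ⟨2 | 3⟩]


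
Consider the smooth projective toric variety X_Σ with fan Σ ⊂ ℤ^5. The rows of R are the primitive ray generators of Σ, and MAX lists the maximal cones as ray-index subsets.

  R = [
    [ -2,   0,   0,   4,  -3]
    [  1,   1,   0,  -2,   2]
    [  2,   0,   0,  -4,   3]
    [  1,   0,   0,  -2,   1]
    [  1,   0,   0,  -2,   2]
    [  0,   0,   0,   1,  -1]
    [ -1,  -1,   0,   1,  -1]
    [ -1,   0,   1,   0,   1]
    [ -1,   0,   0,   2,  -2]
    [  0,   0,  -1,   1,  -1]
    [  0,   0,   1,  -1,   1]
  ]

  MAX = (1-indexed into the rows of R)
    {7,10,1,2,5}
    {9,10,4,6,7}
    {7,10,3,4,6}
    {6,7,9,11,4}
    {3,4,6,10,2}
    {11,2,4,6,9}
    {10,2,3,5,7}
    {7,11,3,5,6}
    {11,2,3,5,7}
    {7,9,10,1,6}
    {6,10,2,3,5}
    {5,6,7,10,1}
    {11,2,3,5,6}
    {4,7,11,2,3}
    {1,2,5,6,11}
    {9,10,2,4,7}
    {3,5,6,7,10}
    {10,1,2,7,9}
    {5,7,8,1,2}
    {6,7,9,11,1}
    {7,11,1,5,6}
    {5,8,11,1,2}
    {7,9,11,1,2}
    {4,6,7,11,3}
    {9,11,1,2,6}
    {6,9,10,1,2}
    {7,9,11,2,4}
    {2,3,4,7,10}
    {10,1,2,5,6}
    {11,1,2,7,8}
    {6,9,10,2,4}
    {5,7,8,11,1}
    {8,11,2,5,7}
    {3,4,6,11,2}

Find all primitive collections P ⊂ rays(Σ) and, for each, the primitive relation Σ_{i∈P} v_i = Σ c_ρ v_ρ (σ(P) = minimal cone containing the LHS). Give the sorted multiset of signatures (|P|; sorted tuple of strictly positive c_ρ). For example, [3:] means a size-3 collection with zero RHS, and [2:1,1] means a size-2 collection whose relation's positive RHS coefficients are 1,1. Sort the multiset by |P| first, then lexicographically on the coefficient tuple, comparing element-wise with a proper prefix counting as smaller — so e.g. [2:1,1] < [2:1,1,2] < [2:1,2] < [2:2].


|primitive collections| = 13. Relations:

  {1,3}:  v_{1} + v_{3} = 0 — sig = [2:]
  {5,9}:  v_{5} + v_{9} = 0 — sig = [2:]
  {10,11}:  v_{10} + v_{11} = 0 — sig = [2:]
  {1,4}:  v_{1} + v_{4} = v_{9} — sig = [2:1]
  {3,9}:  v_{3} + v_{9} = v_{4} — sig = [2:1]
  {4,5}:  v_{4} + v_{5} = v_{3} — sig = [2:1]
  {4,8}:  v_{4} + v_{8} = v_{2} + v_{7} + v_{11} — sig = [2:1,1,1]
  {6,8}:  v_{6} + v_{8} = v_{1} + v_{5} + v_{11} — sig = [2:1,1,1]
  {3,8}:  v_{3} + v_{8} = v_{2} + v_{5} + v_{7} + v_{11} — sig = [2:1,1,1,1]
  {8,9}:  v_{8} + v_{9} = v_{1} + v_{2} + v_{7} + v_{11} — sig = [2:1,1,1,1]
  {8,10}:  v_{8} + v_{10} = v_{1} + v_{2} + v_{5} + v_{7} — sig = [2:1,1,1,1]
  {2,6,7}:  v_{2} + v_{6} + v_{7} = 0 — sig = [3:]
  {1,2,5,7,11}:  v_{1} + v_{2} + v_{5} + v_{7} + v_{11} = v_{8} — sig = [5:1]

so the primitive-relation signature multiset is
    [2:]
    [2:]
    [2:]
    [2:1]
    [2:1]
    [2:1]
    [2:1,1,1]
    [2:1,1,1]
    [2:1,1,1,1]
    [2:1,1,1,1]
    [2:1,1,1,1]
    [3:]
    [5:1]


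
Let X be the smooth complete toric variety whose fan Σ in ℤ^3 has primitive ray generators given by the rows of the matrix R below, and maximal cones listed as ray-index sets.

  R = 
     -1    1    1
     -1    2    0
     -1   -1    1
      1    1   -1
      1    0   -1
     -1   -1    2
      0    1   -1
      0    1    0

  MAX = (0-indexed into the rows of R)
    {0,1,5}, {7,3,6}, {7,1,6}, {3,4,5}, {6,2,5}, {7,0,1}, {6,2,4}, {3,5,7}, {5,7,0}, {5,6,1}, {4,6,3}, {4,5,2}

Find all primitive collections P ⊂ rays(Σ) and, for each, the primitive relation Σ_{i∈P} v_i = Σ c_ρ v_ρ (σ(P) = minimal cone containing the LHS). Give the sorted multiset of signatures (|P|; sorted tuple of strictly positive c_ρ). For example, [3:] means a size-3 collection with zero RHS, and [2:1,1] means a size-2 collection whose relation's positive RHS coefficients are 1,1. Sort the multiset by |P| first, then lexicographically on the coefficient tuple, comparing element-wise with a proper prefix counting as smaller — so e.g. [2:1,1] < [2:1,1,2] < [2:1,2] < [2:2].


Δ(Σ) — 8 vertices, 14 min non-faces:

  P = {2,3}:  v_{2} + v_{3} = 0 — sig = [2:]
  P = {0,4}:  v_{0} + v_{4} = v_{7} — sig = [2:1]
  P = {0,6}:  v_{0} + v_{6} = v_{1} — sig = [2:1]
  P = {4,7}:  v_{4} + v_{7} = v_{3} — sig = [2:1]
  P = {1,4}:  v_{1} + v_{4} = v_{6} + v_{7} — sig = [2:1,1]
  P = {2,7}:  v_{2} + v_{7} = v_{5} + v_{6} — sig = [2:1,1]
  P = {1,3}:  v_{1} + v_{3} = v_{6} + 2·v_{7} — sig = [2:1,2]
  P = {0,3}:  v_{0} + v_{3} = 2·v_{7} — sig = [2:2]
  P = {0,2}:  v_{0} + v_{2} = 2·v_{5} + 2·v_{6} — sig = [2:2,2]
  P = {1,2}:  v_{1} + v_{2} = 2·v_{5} + 3·v_{6} — sig = [2:2,3]
  P = {4,5,6}:  v_{4} + v_{5} + v_{6} = 0 — sig = [3:]
  P = {3,5,6}:  v_{3} + v_{5} + v_{6} = v_{7} — sig = [3:1]
  P = {5,6,7}:  v_{5} + v_{6} + v_{7} = v_{0} — sig = [3:1]
  P = {1,5,7}:  v_{1} + v_{5} + v_{7} = 2·v_{0} — sig = [3:2]

Signatures (|P|; sorted positive RHS coefficients), sorted:
[[2:], [2:1], [2:1], [2:1], [2:1,1], [2:1,1], [2:1,2], [2:2], [2:2,2], [2:2,3], [3:], [3:1], [3:1], [3:2]]


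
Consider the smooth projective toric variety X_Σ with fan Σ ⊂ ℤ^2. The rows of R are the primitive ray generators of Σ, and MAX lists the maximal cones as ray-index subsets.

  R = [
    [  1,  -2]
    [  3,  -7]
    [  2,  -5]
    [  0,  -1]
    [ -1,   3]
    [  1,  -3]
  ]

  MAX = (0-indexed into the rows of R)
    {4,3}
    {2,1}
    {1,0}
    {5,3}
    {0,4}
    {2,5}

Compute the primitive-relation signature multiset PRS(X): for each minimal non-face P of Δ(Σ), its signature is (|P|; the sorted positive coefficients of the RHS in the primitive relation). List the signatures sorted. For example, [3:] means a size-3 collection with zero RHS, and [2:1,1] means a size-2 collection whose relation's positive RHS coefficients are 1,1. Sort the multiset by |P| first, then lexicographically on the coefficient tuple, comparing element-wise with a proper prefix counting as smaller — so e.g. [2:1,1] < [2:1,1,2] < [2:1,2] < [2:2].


Σ has 9 primitive collections:

  P = {4,5}:  v_{4} + v_{5} = 0  →  sig = [2:]
  P = {0,2}:  v_{0} + v_{2} = v_{1}  →  sig = [2:1]
  P = {0,3}:  v_{0} + v_{3} = v_{5}  →  sig = [2:1]
  P = {0,5}:  v_{0} + v_{5} = v_{2}  →  sig = [2:1]
  P = {2,4}:  v_{2} + v_{4} = v_{0}  →  sig = [2:1]
  P = {1,3}:  v_{1} + v_{3} = v_{2} + v_{5}  →  sig = [2:1,1]
  P = {1,4}:  v_{1} + v_{4} = 2·v_{0}  →  sig = [2:2]
  P = {1,5}:  v_{1} + v_{5} = 2·v_{2}  →  sig = [2:2]
  P = {2,3}:  v_{2} + v_{3} = 2·v_{5}  →  sig = [2:2]

Signatures (|P|; sorted positive RHS coefficients), sorted:
    |P|=2: 9 collections, coeffs (), (1), (1), (1), (1), (1,1), (2), (2), (2)


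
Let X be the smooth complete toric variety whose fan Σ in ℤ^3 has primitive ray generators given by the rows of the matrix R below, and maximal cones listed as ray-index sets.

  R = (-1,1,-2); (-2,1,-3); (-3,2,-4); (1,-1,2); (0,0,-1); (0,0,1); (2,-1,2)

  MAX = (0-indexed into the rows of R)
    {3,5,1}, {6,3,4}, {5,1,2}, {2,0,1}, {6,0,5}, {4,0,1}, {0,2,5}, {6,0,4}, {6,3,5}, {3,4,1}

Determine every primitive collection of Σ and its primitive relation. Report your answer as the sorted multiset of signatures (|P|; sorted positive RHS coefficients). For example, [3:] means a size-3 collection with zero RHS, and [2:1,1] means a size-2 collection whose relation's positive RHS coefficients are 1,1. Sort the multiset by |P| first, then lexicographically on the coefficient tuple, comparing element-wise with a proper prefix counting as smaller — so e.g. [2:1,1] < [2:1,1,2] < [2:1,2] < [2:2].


Minimal non-faces — 7 found among 7 rays, 10 max cones:

  P = {0,3}:  v_{0} + v_{3} = 0  so sig = [2:]
  P = {4,5}:  v_{4} + v_{5} = 0  so sig = [2:]
  P = {1,6}:  v_{1} + v_{6} = v_{4}  so sig = [2:1]
  P = {2,6}:  v_{2} + v_{6} = v_{0}  so sig = [2:1]
  P = {2,3}:  v_{2} + v_{3} = v_{1} + v_{5}  so sig = [2:1,1]
  P = {2,4}:  v_{2} + v_{4} = v_{0} + v_{1}  so sig = [2:1,1]
  P = {0,1,5}:  v_{0} + v_{1} + v_{5} = v_{2}  so sig = [3:1]

Hence PRS(X_Σ) =
    |P|=2: 6 collections, coeffs (), (), (1), (1), (1,1), (1,1)
    |P|=3: 1 collection, coeffs (1)


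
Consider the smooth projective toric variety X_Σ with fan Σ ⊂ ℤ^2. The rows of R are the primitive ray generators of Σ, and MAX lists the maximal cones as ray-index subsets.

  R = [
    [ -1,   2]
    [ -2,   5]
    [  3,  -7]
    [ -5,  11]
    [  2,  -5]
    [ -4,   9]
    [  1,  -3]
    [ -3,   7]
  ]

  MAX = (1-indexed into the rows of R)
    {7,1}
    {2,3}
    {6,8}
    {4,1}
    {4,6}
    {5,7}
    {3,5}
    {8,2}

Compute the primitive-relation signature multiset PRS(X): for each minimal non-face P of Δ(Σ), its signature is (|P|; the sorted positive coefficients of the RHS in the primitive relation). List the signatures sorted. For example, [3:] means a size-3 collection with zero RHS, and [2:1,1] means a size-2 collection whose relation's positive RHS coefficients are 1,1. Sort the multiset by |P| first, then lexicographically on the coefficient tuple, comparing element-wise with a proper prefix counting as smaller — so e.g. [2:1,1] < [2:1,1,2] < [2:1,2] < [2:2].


20 minimal non-faces of Δ(Σ) (on 8 rays):

  • {2,5}:  v_{2} + v_{5} = 0 ; sig = [2:]
  • {3,8}:  v_{3} + v_{8} = 0 ; sig = [2:]
  • {1,2}:  v_{1} + v_{2} = v_{8} ; sig = [2:1]
  • {1,3}:  v_{1} + v_{3} = v_{5} ; sig = [2:1]
  • {1,5}:  v_{1} + v_{5} = v_{7} ; sig = [2:1]
  • {1,6}:  v_{1} + v_{6} = v_{4} ; sig = [2:1]
  • {1,8}:  v_{1} + v_{8} = v_{6} ; sig = [2:1]
  • {2,7}:  v_{2} + v_{7} = v_{1} ; sig = [2:1]
  • {3,6}:  v_{3} + v_{6} = v_{1} ; sig = [2:1]
  • {5,8}:  v_{5} + v_{8} = v_{1} ; sig = [2:1]
  • {2,4}:  v_{2} + v_{4} = v_{6} + v_{8} ; sig = [2:1,1]
  • {2,6}:  v_{2} + v_{6} = 2·v_{8} ; sig = [2:2]
  • {3,4}:  v_{3} + v_{4} = 2·v_{1} ; sig = [2:2]
  • {3,7}:  v_{3} + v_{7} = 2·v_{5} ; sig = [2:2]
  • {4,8}:  v_{4} + v_{8} = 2·v_{6} ; sig = [2:2]
  • {5,6}:  v_{5} + v_{6} = 2·v_{1} ; sig = [2:2]
  • {7,8}:  v_{7} + v_{8} = 2·v_{1} ; sig = [2:2]
  • {4,5}:  v_{4} + v_{5} = 3·v_{1} ; sig = [2:3]
  • {6,7}:  v_{6} + v_{7} = 3·v_{1} ; sig = [2:3]
  • {4,7}:  v_{4} + v_{7} = 4·v_{1} ; sig = [2:4]

so the primitive-relation signature multiset is
{ [2:] ×2,  [2:1] ×8,  [2:1,1],  [2:2] ×6,  [2:3] ×2,  [2:4] }
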